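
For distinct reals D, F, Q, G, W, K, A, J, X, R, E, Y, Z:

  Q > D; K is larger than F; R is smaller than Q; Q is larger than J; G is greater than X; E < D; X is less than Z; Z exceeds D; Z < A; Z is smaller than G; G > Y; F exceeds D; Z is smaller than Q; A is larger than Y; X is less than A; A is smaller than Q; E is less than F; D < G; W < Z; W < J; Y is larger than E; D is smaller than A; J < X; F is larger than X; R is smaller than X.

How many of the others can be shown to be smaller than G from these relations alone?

From G the given relations immediately reach Y, D, X, Z.
From those, W, E, R, J — 8 in total.
No other element is forced below G by the given relations, so the count is 8.

8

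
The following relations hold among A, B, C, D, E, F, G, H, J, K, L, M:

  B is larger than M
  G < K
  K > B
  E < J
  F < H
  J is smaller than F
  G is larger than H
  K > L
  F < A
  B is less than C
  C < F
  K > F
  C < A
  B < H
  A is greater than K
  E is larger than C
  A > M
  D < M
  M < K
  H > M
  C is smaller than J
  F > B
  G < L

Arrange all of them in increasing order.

Nothing is placed below D, so it is least; from there D < M; M < B; B < C; C < E; E < J; J < F; F < H; H < G; G < L; L < K; K < A, each given directly.

D < M < B < C < E < J < F < H < G < L < K < A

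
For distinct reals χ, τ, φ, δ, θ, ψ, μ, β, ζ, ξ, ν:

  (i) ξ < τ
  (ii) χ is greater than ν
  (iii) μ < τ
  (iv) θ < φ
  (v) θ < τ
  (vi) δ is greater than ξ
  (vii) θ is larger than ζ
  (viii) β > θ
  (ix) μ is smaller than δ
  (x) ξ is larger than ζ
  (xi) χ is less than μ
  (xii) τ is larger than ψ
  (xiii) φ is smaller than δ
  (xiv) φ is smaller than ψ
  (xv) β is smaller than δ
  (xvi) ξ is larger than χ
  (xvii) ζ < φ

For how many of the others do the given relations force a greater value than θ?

From θ the given relations immediately reach β, φ, τ.
From those, δ, ψ — 5 in total.
No other element is forced above θ by the given relations, so the count is 5.

5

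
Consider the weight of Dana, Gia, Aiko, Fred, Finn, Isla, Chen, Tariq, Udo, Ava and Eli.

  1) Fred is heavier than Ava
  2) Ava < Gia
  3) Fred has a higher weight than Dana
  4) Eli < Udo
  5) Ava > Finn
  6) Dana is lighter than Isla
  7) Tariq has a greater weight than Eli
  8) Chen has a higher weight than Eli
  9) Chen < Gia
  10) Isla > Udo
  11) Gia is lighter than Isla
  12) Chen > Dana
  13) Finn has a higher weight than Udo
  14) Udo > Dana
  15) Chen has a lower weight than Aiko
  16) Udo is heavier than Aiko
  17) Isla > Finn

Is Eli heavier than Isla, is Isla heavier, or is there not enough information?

Isla

Eli < Chen < Aiko < Udo < Finn < Ava < Gia < Isla, by transitivity through Chen, Aiko, Udo, Finn, Ava, Gia.
So Isla is heavier.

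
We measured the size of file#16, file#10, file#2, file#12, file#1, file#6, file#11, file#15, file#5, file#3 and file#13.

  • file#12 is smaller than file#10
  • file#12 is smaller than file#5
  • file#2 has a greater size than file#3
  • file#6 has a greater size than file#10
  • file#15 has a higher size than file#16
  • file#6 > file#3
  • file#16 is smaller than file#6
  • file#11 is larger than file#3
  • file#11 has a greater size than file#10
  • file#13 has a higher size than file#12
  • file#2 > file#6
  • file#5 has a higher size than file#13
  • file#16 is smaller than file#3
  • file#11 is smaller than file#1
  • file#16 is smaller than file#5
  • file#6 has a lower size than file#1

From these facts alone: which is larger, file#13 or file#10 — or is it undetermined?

Following every chain through file#10: above file#10 we get file#6, file#11, file#1, file#2; below file#10 we get file#12.
file#13 is not reached, and no chain runs the other way from file#13 to file#10.
So the given relations leave the order of file#10 and file#13 undetermined.

undetermined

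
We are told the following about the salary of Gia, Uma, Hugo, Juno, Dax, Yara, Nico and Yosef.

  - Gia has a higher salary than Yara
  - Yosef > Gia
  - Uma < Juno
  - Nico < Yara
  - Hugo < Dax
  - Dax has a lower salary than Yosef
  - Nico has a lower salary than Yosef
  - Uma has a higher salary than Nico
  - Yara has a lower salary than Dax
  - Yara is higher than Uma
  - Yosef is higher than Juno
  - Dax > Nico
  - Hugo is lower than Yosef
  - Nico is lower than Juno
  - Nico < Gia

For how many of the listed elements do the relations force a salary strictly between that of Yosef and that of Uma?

4

Chaining upward from Uma reaches: Juno, Yara, Gia, Dax.
Chaining downward from Yosef reaches: Hugo, Nico, Juno, Yara, Gia, Dax.
Strictly between Uma and Yosef are those in both lists: Juno, Yara, Gia, Dax — 4 elements.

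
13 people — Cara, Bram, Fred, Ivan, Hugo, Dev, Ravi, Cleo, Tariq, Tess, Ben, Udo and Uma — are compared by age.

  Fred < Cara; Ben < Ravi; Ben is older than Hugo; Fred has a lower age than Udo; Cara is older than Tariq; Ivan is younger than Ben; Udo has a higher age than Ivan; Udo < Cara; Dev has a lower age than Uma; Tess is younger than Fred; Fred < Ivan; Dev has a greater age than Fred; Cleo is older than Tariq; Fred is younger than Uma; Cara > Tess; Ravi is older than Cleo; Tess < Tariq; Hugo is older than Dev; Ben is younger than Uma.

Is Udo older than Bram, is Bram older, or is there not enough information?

Following every chain through Bram: nothing is chained to Bram.
Udo is not reached, and no chain runs the other way from Udo to Bram.
So the given relations leave the order of Bram and Udo undetermined.

undetermined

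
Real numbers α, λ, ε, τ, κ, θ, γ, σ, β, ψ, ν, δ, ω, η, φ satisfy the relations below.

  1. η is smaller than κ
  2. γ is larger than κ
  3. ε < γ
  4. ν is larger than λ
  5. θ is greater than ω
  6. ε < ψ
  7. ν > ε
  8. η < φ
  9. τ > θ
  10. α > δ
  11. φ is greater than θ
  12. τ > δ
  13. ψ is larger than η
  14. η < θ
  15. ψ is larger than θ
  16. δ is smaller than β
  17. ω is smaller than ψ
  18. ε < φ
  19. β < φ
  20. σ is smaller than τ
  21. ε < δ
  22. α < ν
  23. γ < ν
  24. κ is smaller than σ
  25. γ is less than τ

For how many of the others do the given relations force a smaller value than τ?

8

From τ the given relations immediately reach δ, θ, γ, σ.
From those, ε, η, κ, ω — 8 in total.
No other element is forced below τ by the given relations, so the count is 8.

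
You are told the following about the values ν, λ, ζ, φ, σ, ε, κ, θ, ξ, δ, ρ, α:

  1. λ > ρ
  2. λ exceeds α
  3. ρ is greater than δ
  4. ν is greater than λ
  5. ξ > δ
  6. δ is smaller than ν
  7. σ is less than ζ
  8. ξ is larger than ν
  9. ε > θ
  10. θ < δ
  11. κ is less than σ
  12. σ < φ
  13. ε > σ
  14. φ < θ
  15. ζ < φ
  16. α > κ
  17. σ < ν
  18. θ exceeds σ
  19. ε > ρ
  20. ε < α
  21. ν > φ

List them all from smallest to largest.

The consecutive links are each given: κ < σ; σ < ζ; ζ < φ; φ < θ; θ < δ; δ < ρ; ρ < ε; ε < α; α < λ; λ < ν; ν < ξ.

κ < σ < ζ < φ < θ < δ < ρ < ε < α < λ < ν < ξ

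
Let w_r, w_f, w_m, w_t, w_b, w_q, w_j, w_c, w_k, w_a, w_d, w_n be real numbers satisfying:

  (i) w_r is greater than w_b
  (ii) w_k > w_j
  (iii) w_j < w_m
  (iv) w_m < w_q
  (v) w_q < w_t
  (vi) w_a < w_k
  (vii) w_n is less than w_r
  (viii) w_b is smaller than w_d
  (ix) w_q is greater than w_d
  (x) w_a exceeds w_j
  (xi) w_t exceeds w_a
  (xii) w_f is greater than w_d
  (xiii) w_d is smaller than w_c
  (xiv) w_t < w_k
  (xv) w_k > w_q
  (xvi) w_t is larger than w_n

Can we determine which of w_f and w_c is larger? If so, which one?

Following every chain through w_f: below w_f we get w_b, w_d.
w_c is not reached, and no chain runs the other way from w_c to w_f.
So the given relations leave the order of w_f and w_c undetermined.

undetermined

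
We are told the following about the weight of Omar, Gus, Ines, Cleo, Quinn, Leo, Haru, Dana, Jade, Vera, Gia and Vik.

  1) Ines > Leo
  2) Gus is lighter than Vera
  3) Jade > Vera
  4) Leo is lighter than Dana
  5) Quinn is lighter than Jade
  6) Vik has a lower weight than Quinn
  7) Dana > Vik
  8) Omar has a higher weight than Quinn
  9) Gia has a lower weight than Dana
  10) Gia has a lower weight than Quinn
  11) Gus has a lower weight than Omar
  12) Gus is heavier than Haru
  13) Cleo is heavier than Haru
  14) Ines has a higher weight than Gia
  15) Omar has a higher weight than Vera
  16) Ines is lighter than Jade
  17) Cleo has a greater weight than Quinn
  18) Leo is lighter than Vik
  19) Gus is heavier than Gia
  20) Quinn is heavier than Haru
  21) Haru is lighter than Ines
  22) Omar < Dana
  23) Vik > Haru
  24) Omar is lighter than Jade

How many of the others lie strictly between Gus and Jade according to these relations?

2

Chaining upward from Gus reaches: Vera, Omar, Dana.
Chaining downward from Jade reaches: Haru, Leo, Vik, Gia, Vera, Quinn, Omar, Ines.
Strictly between Gus and Jade are those in both lists: Vera, Omar — 2 elements.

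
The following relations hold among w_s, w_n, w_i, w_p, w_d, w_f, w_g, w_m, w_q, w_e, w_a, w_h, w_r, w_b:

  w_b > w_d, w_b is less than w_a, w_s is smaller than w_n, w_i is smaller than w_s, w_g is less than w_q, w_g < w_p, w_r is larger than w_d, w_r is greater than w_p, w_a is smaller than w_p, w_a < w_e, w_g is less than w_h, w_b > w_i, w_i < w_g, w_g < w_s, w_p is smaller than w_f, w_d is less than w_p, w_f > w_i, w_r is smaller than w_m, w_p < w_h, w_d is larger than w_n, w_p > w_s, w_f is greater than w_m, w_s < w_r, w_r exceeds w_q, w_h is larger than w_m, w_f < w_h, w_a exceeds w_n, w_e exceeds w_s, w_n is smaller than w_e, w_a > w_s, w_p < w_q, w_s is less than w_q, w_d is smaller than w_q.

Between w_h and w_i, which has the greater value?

w_h

The relevant relations are w_i < w_g; w_g < w_s; w_s < w_n; w_n < w_d; w_d < w_b; w_b < w_a; w_a < w_p; w_p < w_q; w_q < w_r; w_r < w_m; w_m < w_f; w_f < w_h.
Chaining these gives w_i < w_g < w_s < w_n < w_d < w_b < w_a < w_p < w_q < w_r < w_m < w_f < w_h.
So w_i < w_h; w_h is the larger of the two.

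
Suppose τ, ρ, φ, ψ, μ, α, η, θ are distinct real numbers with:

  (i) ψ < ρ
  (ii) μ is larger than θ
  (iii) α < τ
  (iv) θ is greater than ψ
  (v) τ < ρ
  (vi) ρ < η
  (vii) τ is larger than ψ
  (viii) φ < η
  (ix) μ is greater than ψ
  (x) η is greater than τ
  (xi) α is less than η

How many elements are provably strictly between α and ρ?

The relations place α below ρ. An element lies strictly between them when it is forced above α and also forced below ρ.
Above α: {τ, η}. Below ρ: {ψ, τ}.
Intersection: {τ} — 1.

1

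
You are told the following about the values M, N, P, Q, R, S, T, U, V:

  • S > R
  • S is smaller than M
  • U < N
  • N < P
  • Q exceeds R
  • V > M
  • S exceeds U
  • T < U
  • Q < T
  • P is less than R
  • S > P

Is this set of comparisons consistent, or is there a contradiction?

inconsistent

Chaining the given relations yields Q < T < U < N < P < R, so Q < R. But one relation states R < Q. These cannot both hold.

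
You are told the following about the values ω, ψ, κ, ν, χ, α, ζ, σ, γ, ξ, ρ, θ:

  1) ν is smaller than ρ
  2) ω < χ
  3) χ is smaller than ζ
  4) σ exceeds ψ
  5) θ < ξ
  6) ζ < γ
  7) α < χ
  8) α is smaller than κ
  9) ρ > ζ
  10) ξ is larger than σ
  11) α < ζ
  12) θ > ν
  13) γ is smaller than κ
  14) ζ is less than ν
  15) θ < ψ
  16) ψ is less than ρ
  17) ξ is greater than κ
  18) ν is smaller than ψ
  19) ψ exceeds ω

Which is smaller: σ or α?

Chaining the given relations: α < χ < ζ < ν < θ < ψ < σ.
So α < σ; α is the smaller of the two.

α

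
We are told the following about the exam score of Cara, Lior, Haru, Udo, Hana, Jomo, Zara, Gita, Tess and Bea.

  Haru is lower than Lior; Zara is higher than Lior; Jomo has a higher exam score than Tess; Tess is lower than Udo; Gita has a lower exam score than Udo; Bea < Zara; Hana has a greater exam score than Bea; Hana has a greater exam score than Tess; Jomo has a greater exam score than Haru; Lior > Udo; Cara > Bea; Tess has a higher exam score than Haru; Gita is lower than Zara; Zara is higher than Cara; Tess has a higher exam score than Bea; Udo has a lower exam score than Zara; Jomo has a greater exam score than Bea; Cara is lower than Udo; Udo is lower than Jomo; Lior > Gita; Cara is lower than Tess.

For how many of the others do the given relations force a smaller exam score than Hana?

4

The elements the relations force below Hana are Haru, Bea, Cara, Tess — no chain reaches any other.
That is 4.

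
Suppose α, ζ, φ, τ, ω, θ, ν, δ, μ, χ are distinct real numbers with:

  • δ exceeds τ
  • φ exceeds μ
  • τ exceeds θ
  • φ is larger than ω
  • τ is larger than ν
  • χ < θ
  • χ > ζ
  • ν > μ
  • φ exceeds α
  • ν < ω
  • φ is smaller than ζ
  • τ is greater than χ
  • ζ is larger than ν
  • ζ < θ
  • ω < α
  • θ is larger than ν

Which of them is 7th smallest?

Piecing the relations together gives one ordering: μ < ν < ω < α < φ < ζ < χ < θ < τ < δ.
The 7th smallest is χ.

χ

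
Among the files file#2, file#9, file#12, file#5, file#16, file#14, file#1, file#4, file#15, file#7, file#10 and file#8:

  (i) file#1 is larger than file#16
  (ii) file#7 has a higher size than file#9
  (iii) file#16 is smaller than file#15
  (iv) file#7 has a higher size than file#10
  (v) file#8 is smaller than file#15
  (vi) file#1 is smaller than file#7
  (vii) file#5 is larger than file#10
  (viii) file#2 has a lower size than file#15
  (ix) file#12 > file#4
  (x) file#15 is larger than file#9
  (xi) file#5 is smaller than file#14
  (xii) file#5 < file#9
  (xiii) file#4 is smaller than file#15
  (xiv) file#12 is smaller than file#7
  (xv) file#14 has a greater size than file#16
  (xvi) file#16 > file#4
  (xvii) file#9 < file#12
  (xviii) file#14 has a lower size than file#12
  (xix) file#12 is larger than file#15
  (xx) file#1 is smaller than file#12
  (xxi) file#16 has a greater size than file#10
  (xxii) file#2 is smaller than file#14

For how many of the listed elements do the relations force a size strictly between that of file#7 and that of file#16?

4

The relations place file#16 below file#7. An element lies strictly between them when it is forced above file#16 and also forced below file#7.
Above file#16: {file#1, file#14, file#15, file#12}. Below file#7: {file#10, file#4, file#8, file#5, file#2, file#9, file#1, file#14, file#15, file#12}.
Intersection: {file#1, file#14, file#15, file#12} — 4.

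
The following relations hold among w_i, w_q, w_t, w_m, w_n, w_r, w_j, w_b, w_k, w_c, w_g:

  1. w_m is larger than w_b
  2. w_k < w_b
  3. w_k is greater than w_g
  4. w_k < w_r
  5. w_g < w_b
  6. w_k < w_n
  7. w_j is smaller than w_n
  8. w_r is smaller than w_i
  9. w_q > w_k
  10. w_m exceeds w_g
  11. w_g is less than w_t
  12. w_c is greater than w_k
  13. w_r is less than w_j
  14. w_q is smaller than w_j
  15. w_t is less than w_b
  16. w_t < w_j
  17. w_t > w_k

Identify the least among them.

w_g

w_k is not least since w_g < w_k; w_r is not least since w_k < w_r; w_q is not least since w_k < w_q; w_t is not least since w_g < w_t; w_c is not least since w_k < w_c; w_b is not least since w_t < w_b; w_j is not least since w_r < w_j; w_n is not least since w_k < w_n; w_i is not least since w_r < w_i; w_m is not least since w_g < w_m.
Only w_g has nothing below it, so w_g is the least.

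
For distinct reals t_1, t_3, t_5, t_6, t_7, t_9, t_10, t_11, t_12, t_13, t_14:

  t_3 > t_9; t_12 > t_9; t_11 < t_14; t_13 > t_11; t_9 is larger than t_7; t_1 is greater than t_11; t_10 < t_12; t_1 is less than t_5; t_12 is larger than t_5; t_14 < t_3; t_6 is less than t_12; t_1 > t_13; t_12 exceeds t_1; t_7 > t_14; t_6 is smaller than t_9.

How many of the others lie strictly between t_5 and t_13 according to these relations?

The relations place t_13 below t_5. An element lies strictly between them when it is forced above t_13 and also forced below t_5.
Above t_13: {t_1, t_12}. Below t_5: {t_11, t_1}.
Intersection: {t_1} — 1.

1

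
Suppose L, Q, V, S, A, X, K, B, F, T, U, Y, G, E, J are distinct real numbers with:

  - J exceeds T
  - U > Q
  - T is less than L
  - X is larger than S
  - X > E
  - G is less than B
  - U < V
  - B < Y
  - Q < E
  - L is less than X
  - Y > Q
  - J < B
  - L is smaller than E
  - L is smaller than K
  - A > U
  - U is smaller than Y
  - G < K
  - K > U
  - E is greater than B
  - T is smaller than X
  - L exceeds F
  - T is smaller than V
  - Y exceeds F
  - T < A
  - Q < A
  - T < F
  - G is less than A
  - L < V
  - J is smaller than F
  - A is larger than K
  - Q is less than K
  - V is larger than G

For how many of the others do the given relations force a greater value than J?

Directly above J: F, B.
One step further: L, E, Y (5 so far).
One step further: K, X, V (8 so far).
One step further: A (9 so far).
Nothing else is reachable above J; 9 in all.

9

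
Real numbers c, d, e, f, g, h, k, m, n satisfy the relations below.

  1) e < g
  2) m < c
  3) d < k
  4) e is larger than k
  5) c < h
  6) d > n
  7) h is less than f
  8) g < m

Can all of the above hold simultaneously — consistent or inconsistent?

The single ordering n < d < k < e < g < m < c < h < f satisfies every listed relation, so no contradiction arises.

consistent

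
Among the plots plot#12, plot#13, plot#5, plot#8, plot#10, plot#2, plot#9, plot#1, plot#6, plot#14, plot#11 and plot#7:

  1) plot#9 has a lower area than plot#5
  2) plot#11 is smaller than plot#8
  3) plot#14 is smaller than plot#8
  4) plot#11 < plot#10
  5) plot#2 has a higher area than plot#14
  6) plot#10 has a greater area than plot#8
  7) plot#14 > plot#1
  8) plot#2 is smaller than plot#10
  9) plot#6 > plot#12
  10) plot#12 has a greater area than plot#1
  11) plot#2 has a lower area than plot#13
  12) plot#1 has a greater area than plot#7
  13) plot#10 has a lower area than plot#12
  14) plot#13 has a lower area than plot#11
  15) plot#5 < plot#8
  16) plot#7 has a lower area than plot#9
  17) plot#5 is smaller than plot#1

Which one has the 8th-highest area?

Chaining the given pairs: plot#7 < plot#9 < plot#5 < plot#1 < plot#14 < plot#2 < plot#13 < plot#11 < plot#8 < plot#10 < plot#12 < plot#6.
The 8th largest is plot#14.

plot#14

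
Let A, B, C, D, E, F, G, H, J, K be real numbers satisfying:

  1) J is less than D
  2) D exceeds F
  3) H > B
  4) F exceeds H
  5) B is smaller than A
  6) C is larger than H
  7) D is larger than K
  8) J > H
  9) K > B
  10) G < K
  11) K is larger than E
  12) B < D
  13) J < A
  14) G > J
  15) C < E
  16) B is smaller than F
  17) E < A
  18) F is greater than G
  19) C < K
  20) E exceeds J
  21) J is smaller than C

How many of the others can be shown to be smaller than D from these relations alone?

8

The elements the relations force below D are B, H, J, G, C, E, K, F — no chain reaches any other.
That is 8.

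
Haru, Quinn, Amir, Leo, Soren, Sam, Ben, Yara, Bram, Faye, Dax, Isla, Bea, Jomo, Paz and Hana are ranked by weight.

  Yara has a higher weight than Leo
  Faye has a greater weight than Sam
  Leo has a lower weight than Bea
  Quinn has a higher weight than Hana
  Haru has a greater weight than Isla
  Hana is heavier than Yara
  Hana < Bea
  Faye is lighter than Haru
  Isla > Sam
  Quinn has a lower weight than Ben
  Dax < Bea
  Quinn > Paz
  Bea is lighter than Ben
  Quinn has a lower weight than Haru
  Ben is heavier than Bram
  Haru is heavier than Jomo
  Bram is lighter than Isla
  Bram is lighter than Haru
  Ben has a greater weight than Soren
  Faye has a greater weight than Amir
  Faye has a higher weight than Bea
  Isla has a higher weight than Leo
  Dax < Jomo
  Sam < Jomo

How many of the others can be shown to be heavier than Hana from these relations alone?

Directly above Hana: Bea, Quinn.
One step further: Faye, Ben, Haru (5 so far).
No other element is forced above Hana by the given relations, so the count is 5.

5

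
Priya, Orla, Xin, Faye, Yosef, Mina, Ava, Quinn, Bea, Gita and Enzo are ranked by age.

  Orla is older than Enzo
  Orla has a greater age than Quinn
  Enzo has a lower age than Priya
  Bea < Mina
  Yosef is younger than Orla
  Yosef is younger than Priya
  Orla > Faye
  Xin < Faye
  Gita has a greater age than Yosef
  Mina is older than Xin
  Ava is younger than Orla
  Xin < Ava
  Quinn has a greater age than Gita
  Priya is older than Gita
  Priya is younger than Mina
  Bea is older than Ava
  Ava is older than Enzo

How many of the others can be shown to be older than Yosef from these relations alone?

5

The elements the relations force above Yosef are Gita, Quinn, Priya, Mina, Orla — no chain reaches any other.
That is 5.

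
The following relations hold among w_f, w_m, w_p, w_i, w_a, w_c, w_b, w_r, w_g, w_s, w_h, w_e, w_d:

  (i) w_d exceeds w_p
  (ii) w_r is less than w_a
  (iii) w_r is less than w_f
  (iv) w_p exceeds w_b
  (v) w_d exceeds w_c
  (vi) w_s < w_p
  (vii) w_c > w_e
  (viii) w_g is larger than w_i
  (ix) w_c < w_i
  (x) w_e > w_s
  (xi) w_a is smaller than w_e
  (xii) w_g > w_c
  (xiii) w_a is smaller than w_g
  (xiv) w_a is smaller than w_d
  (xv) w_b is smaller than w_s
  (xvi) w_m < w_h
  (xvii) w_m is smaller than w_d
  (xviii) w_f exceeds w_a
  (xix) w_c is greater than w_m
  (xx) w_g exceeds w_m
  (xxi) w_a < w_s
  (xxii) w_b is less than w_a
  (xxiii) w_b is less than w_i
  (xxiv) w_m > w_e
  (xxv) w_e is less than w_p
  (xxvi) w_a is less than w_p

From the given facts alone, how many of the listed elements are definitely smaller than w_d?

From w_d the given relations immediately reach w_a, w_p, w_m, w_c.
From those, w_b, w_r, w_s, w_e — 8 in total.
Nothing else is reachable below w_d; 8 in all.

8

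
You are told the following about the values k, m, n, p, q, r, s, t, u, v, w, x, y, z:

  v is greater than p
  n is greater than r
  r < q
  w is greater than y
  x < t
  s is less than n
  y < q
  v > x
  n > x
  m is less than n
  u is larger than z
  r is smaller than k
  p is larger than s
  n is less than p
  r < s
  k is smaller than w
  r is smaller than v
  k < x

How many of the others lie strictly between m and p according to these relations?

1

The relations place m below p. An element lies strictly between them when it is forced above m and also forced below p.
Above m: {n, v}. Below p: {r, k, x, s, n}.
Intersection: {n} — 1.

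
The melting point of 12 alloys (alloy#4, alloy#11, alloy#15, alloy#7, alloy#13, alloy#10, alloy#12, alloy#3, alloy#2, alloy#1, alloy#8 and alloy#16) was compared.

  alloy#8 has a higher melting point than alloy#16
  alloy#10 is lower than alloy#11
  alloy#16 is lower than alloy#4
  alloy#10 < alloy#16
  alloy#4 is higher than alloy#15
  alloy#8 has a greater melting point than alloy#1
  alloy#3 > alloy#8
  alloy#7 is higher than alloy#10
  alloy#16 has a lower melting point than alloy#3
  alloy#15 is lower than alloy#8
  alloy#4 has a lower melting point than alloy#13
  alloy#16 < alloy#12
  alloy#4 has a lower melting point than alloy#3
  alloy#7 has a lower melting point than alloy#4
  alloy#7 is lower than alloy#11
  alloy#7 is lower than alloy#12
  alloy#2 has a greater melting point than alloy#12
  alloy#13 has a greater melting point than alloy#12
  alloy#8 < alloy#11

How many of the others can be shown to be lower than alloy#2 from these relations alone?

The elements the relations force below alloy#2 are alloy#10, alloy#7, alloy#16, alloy#12 — no chain reaches any other.
That is 4.

4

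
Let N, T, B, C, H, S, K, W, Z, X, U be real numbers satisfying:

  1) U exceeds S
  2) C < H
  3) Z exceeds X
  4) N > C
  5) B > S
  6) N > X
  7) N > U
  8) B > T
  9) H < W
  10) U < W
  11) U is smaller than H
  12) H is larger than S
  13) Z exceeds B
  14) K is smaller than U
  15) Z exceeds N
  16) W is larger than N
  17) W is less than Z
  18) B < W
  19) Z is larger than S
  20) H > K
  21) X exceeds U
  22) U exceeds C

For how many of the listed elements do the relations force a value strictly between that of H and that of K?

1

The relations place K below H. An element lies strictly between them when it is forced above K and also forced below H.
Above K: {U, X, N, W, Z}. Below H: {C, S, U}.
Intersection: {U} — 1.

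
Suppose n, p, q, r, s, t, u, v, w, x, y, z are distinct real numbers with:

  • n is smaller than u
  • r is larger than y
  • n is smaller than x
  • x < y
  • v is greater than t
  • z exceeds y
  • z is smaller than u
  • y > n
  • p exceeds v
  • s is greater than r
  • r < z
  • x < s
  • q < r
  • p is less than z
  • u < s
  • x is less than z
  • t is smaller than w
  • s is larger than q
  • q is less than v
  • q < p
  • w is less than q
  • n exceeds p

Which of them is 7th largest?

n

The consecutive relations fix a unique order: t < w < q < v < p < n < x < y < r < z < u < s.
The 7th largest is n.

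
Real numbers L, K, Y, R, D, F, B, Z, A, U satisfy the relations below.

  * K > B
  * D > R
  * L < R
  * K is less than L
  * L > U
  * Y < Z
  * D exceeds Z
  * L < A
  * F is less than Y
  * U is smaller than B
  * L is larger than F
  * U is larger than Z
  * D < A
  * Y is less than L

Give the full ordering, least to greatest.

F < Y < Z < U < B < K < L < R < D < A

Nothing is placed below F, so it is least; from there F < Y; Y < Z; Z < U; U < B; B < K; K < L; L < R; R < D; D < A, each given directly.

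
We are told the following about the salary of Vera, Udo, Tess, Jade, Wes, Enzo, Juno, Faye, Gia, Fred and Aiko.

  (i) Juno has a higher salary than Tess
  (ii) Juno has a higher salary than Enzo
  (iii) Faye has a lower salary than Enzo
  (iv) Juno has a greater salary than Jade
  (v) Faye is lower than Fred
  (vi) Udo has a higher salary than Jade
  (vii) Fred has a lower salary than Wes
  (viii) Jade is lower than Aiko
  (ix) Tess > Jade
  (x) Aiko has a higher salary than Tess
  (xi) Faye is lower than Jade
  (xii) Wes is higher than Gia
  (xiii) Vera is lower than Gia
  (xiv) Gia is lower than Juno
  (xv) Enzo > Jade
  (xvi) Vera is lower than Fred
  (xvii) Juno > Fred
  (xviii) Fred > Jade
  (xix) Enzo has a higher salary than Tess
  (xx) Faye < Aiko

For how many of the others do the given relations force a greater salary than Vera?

Directly above Vera: Fred, Gia.
One step further: Juno, Wes (4 so far).
No other element is forced above Vera by the given relations, so the count is 4.

4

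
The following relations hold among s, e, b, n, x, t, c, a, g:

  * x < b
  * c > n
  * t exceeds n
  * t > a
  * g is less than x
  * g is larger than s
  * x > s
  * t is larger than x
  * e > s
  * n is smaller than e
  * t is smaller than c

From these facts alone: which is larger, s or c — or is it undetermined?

s < g < x < t < c, by transitivity through g, x, t.
So c is larger.

c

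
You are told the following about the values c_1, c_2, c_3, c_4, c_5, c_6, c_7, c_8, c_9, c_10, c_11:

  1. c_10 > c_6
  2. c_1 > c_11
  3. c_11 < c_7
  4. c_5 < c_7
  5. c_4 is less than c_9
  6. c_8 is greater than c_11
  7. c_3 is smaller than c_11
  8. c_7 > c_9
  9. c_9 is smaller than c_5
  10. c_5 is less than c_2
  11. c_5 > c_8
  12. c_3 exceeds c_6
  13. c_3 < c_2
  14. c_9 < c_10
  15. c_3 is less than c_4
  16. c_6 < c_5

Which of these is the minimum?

c_3 is not least since c_6 < c_3; c_4 is not least since c_3 < c_4; c_11 is not least since c_3 < c_11; c_9 is not least since c_4 < c_9; c_8 is not least since c_11 < c_8; c_5 is not least since c_9 < c_5; c_7 is not least since c_11 < c_7; c_2 is not least since c_5 < c_2; c_1 is not least since c_11 < c_1; c_10 is not least since c_9 < c_10.
Only c_6 has nothing below it, so c_6 is the minimum.

c_6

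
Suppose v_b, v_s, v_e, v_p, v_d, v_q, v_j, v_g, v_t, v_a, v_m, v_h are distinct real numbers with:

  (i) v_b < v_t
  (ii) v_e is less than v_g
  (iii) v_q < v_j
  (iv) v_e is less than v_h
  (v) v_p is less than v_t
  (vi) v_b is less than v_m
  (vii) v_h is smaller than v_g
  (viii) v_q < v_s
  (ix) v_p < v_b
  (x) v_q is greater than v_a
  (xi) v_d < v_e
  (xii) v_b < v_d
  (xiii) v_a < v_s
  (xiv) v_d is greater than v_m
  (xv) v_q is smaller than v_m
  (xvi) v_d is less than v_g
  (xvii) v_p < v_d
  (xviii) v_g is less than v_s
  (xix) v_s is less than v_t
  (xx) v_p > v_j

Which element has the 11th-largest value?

The consecutive relations fix a unique order: v_a < v_q < v_j < v_p < v_b < v_m < v_d < v_e < v_h < v_g < v_s < v_t.
The 11th largest is v_q.

v_q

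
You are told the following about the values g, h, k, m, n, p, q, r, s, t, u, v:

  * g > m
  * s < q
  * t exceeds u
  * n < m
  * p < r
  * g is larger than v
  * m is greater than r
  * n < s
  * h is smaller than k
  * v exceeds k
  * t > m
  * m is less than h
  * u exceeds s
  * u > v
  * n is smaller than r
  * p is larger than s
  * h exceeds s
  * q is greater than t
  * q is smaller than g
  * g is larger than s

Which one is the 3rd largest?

The consecutive relations fix a unique order: n < s < p < r < m < h < k < v < u < t < q < g.
The 3rd largest is t.

t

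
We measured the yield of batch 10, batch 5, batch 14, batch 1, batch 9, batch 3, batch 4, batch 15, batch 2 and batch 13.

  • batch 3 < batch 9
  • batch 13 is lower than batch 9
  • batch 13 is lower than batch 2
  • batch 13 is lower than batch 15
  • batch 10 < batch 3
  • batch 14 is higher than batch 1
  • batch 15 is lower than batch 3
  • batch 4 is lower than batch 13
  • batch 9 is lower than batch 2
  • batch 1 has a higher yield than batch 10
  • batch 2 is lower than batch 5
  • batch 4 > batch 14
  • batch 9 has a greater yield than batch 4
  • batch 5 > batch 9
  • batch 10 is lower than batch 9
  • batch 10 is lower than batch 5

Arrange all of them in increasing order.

batch 10 < batch 1 < batch 14 < batch 4 < batch 13 < batch 15 < batch 3 < batch 9 < batch 2 < batch 5

The consecutive links are each given: batch 10 < batch 1; batch 1 < batch 14; batch 14 < batch 4; batch 4 < batch 13; batch 13 < batch 15; batch 15 < batch 3; batch 3 < batch 9; batch 9 < batch 2; batch 2 < batch 5.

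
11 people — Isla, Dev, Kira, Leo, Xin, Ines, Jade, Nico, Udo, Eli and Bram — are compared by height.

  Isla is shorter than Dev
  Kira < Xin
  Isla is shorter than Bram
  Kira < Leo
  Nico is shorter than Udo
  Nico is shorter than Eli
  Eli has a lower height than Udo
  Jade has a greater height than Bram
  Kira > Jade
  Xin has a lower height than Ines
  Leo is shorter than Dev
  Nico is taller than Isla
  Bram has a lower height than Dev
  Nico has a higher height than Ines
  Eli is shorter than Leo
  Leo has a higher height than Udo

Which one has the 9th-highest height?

Jade

Chaining the given pairs: Isla < Bram < Jade < Kira < Xin < Ines < Nico < Eli < Udo < Leo < Dev.
The 9th largest is Jade.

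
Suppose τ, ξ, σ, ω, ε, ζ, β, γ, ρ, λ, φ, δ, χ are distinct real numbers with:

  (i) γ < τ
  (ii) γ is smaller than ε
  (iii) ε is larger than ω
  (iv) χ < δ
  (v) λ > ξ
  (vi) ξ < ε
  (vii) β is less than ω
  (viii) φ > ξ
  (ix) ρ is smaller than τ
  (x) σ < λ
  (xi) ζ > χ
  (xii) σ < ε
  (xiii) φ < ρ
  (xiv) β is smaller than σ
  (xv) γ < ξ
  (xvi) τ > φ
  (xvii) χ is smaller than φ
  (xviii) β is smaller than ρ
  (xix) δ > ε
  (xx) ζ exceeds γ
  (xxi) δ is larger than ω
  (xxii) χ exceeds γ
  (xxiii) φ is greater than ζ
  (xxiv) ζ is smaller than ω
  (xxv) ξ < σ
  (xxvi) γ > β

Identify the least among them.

β

Chaining upward from β: directly above it, γ, σ, ρ, ω; then ξ, χ, ζ, λ, τ, ε, δ; then φ.
That covers every other element, and nothing is given below β, so β is the least.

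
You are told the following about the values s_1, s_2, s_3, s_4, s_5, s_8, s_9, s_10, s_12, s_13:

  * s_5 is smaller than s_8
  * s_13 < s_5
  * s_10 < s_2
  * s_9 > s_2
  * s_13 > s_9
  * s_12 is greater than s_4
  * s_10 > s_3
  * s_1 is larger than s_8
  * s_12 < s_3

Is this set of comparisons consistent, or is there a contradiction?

consistent

Every relation is compatible with s_4 < s_12 < s_3 < s_10 < s_2 < s_9 < s_13 < s_5 < s_8 < s_1; the set is consistent.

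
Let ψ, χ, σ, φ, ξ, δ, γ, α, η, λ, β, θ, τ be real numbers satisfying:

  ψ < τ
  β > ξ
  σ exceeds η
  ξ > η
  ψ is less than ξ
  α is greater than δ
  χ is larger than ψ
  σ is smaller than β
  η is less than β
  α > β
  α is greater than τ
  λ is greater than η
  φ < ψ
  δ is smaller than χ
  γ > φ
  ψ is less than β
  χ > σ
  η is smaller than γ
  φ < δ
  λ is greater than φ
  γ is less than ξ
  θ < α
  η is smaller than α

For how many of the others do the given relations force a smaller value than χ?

5

The elements the relations force below χ are φ, η, δ, ψ, σ — no chain reaches any other.
That is 5.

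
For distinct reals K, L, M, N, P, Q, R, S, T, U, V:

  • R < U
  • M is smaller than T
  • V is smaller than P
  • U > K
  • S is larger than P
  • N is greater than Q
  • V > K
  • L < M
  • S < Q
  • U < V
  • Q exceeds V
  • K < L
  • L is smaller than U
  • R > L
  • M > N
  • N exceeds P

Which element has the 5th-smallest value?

V

Piecing the relations together gives one ordering: K < L < R < U < V < P < S < Q < N < M < T.
The 5th smallest is V.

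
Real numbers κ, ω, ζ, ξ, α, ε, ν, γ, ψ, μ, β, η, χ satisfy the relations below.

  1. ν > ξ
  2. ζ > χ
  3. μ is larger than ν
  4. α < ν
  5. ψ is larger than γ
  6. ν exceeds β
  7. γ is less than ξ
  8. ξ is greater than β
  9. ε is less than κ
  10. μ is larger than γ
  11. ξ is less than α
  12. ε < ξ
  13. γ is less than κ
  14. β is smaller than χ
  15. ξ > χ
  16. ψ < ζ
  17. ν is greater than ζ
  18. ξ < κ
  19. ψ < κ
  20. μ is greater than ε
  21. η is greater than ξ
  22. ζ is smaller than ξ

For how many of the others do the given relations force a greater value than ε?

6

From ε the given relations immediately reach ξ, μ, κ.
From those, α, ν, η — 6 in total.
No other element is forced above ε by the given relations, so the count is 6.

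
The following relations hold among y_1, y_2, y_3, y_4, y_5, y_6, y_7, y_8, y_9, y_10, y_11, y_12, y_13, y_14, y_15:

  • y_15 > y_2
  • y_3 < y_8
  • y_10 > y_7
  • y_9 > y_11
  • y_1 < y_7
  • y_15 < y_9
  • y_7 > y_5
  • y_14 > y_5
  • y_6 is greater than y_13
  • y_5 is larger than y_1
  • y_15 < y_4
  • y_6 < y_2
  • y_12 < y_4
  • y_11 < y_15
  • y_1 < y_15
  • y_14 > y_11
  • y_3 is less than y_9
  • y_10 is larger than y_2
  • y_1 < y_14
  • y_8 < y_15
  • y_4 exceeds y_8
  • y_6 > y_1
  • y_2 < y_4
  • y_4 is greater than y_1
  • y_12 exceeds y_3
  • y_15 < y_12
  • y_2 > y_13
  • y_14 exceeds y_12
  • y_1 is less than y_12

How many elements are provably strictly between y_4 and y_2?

2

Chaining upward from y_2 reaches: y_15, y_12, y_10, y_9, y_14.
Chaining downward from y_4 reaches: y_1, y_3, y_13, y_6, y_11, y_8, y_15, y_12.
Strictly between y_2 and y_4 are those in both lists: y_15, y_12 — 2 elements.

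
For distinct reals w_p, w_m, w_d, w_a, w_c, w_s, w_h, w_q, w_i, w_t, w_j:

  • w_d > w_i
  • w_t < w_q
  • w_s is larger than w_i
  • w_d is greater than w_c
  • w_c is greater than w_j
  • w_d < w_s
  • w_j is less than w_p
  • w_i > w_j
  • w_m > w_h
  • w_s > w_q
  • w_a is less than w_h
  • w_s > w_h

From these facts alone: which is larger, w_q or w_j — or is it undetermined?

Following every chain through w_j: above w_j we get w_i, w_c, w_d, w_s, w_p.
w_q is not reached, and no chain runs the other way from w_q to w_j.
So the given relations leave the order of w_j and w_q undetermined.

undetermined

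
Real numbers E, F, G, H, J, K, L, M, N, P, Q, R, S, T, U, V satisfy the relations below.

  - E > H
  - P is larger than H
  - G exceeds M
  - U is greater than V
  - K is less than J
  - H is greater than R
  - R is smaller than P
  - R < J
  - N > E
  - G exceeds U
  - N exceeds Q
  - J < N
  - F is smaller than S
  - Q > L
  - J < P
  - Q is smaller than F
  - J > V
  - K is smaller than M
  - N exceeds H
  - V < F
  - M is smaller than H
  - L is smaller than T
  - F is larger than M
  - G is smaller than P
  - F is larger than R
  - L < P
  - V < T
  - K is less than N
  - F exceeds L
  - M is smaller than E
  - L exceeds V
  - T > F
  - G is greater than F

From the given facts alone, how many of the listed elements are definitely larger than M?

The elements the relations force above M are F, H, E, G, P, T, N, S — no chain reaches any other.
That is 8.

8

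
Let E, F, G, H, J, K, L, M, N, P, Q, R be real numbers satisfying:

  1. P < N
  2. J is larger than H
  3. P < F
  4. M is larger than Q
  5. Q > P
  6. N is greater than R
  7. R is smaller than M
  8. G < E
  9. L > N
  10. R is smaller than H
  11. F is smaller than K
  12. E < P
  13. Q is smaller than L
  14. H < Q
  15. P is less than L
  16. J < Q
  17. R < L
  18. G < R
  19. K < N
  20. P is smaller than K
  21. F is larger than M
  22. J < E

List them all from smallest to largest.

G < R < H < J < E < P < Q < M < F < K < N < L

Each adjacent pair is fixed by a given relation: G < R; R < H; H < J; J < E; E < P; P < Q; Q < M; M < F; F < K; K < N; N < L. Chaining them end to end gives the full order.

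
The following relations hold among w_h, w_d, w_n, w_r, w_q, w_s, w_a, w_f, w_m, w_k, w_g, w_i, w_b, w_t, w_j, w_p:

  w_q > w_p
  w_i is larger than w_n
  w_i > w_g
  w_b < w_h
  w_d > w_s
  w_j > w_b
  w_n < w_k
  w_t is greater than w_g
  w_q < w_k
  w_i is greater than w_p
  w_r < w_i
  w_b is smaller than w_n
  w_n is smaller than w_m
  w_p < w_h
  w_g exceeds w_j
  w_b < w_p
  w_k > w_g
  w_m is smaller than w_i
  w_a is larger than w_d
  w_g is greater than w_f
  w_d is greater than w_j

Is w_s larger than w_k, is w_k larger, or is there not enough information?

undetermined

Following every chain through w_s: above w_s we get w_d, w_a.
w_k is not reached, and no chain runs the other way from w_k to w_s.
So the given relations leave the order of w_s and w_k undetermined.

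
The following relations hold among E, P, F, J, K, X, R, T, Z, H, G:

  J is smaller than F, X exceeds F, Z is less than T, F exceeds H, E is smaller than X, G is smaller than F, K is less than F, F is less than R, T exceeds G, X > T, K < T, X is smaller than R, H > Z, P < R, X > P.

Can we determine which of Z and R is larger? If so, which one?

Z < H and H < F give Z < F.
With F < X: Z < H < F < X.
Then X < R extends the chain to R.
So R is larger.

R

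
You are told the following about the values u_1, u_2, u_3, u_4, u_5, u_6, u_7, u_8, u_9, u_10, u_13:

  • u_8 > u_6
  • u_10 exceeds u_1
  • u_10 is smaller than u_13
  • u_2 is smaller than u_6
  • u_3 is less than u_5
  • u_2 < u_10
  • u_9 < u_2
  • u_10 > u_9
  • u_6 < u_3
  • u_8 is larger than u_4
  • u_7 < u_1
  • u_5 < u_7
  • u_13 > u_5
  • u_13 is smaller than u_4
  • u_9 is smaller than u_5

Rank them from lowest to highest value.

u_9 < u_2 < u_6 < u_3 < u_5 < u_7 < u_1 < u_10 < u_13 < u_4 < u_8

Nothing is placed below u_9, so it is least; from there u_9 < u_2; u_2 < u_6; u_6 < u_3; u_3 < u_5; u_5 < u_7; u_7 < u_1; u_1 < u_10; u_10 < u_13; u_13 < u_4; u_4 < u_8, each given directly.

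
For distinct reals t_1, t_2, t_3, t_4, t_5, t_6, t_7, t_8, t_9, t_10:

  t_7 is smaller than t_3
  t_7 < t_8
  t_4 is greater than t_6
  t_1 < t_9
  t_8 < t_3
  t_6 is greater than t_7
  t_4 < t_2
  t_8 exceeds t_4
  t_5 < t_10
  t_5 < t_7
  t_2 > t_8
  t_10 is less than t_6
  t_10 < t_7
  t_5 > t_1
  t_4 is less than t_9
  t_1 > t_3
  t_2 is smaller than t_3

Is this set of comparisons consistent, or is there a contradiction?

We have t_1 < t_5 stated directly, yet also t_5 < t_10 < t_7 < t_6 < t_4 < t_8 < t_2 < t_3 < t_1 by chaining the others — so t_5 < t_1. Contradiction.

inconsistent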